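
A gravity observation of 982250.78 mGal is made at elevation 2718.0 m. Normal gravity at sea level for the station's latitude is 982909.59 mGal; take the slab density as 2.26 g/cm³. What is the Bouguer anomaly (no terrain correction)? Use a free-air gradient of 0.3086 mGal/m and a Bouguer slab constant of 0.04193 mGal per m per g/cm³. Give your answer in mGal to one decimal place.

-77.6

Free-air correction = 0.3086 × 2718.0 = 838.77 mGal
Free-air anomaly = 982250.78 − 982909.59 + (838.77) = 179.96 mGal
Bouguer slab correction = 0.04193 × 2.26 × 2718.0 = 257.56 mGal
Simple Bouguer anomaly = 179.96 − (257.56) = -77.60 mGal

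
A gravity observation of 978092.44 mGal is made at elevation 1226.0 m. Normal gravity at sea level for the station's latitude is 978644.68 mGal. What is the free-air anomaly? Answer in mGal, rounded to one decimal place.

Free-air correction = 0.3086 × 1226.0 = 378.34 mGal
Free-air anomaly = 978092.44 − 978644.68 + (378.34) = -173.90 mGal

-173.9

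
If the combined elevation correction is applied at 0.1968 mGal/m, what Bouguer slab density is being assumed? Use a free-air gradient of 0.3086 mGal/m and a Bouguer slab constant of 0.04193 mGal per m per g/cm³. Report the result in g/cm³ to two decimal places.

2.67

0.1968 = 0.3086 − 0.04193 × ρ
ρ = (0.3086 − 0.1968) / 0.04193 = 2.67 g/cm³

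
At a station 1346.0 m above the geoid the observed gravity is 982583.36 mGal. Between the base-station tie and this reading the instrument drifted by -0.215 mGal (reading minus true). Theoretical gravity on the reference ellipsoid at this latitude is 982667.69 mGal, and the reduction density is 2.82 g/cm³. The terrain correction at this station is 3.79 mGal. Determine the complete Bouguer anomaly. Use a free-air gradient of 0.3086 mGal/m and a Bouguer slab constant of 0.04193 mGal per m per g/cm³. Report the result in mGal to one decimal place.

175.9

Drift-corrected reading = 982583.36 − (-0.215) = 982583.575 mGal
Free-air correction = 0.3086 × 1346.0 = 415.38 mGal
Free-air anomaly = 982583.575 − 982667.69 + (415.38) = 331.265 mGal
Bouguer slab correction = 0.04193 × 2.82 × 1346.0 = 159.15 mGal
Simple Bouguer anomaly = 331.265 − (159.15) = 172.115 mGal
Complete Bouguer anomaly = 172.115 + 3.79 = 175.905 mGal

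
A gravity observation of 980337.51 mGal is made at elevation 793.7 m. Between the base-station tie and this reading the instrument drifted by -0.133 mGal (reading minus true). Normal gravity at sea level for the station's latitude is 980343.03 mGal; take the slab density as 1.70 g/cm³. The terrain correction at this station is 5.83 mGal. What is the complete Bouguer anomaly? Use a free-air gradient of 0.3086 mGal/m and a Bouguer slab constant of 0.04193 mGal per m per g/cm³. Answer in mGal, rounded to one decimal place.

Drift-corrected reading = 980337.51 − (-0.133) = 980337.643 mGal
Free-air correction = 0.3086 × 793.7 = 244.94 mGal
Free-air anomaly = 980337.643 − 980343.03 + (244.94) = 239.553 mGal
Bouguer slab correction = 0.04193 × 1.70 × 793.7 = 56.58 mGal
Simple Bouguer anomaly = 239.553 − (56.58) = 182.973 mGal
Complete Bouguer anomaly = 182.973 + 5.83 = 188.803 mGal

188.8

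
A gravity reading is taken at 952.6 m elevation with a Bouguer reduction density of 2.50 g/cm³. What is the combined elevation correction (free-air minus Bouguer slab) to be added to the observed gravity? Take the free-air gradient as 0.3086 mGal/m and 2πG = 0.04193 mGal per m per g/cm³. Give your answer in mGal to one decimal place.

194.1

Combined gradient = 0.3086 − 0.04193 × 2.50 = 0.2037750 mGal/m
Combined elevation correction = 0.2037750 × 952.6 = 194.1 mGal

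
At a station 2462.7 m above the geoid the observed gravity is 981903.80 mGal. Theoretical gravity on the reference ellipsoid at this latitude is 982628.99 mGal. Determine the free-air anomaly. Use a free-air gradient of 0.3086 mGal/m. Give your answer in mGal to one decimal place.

34.8

Free-air correction = 0.3086 × 2462.7 = 759.99 mGal
Free-air anomaly = 981903.80 − 982628.99 + (759.99) = 34.80 mGal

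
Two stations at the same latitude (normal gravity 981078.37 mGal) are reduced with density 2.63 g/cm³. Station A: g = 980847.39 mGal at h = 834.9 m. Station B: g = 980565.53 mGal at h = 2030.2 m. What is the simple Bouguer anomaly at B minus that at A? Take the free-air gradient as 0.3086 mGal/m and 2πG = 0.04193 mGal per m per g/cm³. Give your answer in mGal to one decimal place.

Δg_SB(A) = 980847.39 − 981078.37 + 0.3086×834.9 − 0.04193×2.63×834.9 = -65.40 mGal
Δg_SB(B) = 980565.53 − 981078.37 + 0.3086×2030.2 − 0.04193×2.63×2030.2 = -110.20 mGal
Difference = -110.20 − (-65.40) = -44.80 mGal

-44.8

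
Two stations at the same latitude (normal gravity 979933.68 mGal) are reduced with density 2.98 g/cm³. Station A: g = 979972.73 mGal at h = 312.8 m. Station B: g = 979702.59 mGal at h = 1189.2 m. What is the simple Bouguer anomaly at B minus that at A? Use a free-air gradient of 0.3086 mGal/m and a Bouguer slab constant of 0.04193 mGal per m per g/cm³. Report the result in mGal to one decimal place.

-109.2

Δg_SB(A) = 979972.73 − 979933.68 + 0.3086×312.8 − 0.04193×2.98×312.8 = 96.50 mGal
Δg_SB(B) = 979702.59 − 979933.68 + 0.3086×1189.2 − 0.04193×2.98×1189.2 = -12.70 mGal
Difference = -12.70 − (96.50) = -109.20 mGal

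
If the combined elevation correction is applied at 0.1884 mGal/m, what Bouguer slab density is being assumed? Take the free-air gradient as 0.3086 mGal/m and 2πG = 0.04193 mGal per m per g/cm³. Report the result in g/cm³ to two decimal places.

0.1884 = 0.3086 − 0.04193 × ρ
ρ = (0.3086 − 0.1884) / 0.04193 = 2.87 g/cm³

2.87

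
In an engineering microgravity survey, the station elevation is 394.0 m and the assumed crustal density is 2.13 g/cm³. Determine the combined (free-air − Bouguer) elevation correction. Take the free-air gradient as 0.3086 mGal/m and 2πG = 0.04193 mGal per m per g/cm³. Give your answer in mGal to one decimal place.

Combined gradient = 0.3086 − 0.04193 × 2.13 = 0.2192891 mGal/m
Combined elevation correction = 0.2192891 × 394.0 = 86.4 mGal

86.4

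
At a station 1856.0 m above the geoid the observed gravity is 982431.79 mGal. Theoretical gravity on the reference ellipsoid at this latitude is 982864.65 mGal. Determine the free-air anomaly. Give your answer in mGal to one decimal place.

Free-air correction = 0.3086 × 1856.0 = 572.76 mGal
Free-air anomaly = 982431.79 − 982864.65 + (572.76) = 139.90 mGal

139.9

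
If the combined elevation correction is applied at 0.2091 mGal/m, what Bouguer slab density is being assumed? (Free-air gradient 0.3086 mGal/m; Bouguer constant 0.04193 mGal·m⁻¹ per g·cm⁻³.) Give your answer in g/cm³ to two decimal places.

0.2091 = 0.3086 − 0.04193 × ρ
ρ = (0.3086 − 0.2091) / 0.04193 = 2.37 g/cm³

2.37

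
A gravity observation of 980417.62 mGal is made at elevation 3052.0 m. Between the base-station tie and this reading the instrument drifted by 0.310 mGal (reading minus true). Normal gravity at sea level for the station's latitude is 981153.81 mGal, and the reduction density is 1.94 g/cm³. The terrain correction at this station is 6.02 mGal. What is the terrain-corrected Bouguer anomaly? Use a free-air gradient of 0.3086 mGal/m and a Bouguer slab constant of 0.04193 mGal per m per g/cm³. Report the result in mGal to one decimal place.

-36.9

Drift-corrected reading = 980417.62 − (0.310) = 980417.310 mGal
Free-air correction = 0.3086 × 3052.0 = 941.85 mGal
Free-air anomaly = 980417.310 − 981153.81 + (941.85) = 205.350 mGal
Bouguer slab correction = 0.04193 × 1.94 × 3052.0 = 248.26 mGal
Simple Bouguer anomaly = 205.350 − (248.26) = -42.910 mGal
Complete Bouguer anomaly = -42.910 + 6.02 = -36.890 mGal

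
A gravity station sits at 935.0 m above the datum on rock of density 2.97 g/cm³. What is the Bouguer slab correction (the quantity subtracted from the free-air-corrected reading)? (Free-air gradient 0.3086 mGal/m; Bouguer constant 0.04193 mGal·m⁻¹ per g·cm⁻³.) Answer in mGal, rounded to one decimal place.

Bouguer slab correction = 0.04193 × 2.97 × 935.0 = 116.4 mGal

116.4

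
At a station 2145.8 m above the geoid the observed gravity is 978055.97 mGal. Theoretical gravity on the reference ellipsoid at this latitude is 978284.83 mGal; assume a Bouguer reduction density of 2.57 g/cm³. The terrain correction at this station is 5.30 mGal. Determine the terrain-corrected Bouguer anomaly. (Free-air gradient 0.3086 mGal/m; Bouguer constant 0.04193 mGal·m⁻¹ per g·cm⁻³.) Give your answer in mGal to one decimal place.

Free-air correction = 0.3086 × 2145.8 = 662.19 mGal
Free-air anomaly = 978055.97 − 978284.83 + (662.19) = 433.33 mGal
Bouguer slab correction = 0.04193 × 2.57 × 2145.8 = 231.23 mGal
Simple Bouguer anomaly = 433.33 − (231.23) = 202.10 mGal
Complete Bouguer anomaly = 202.10 + 5.30 = 207.40 mGal

207.4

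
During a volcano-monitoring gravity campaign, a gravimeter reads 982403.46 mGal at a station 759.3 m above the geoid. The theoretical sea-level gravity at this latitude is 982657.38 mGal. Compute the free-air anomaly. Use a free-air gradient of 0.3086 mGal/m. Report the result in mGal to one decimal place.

-19.6

Free-air correction = 0.3086 × 759.3 = 234.32 mGal
Free-air anomaly = 982403.46 − 982657.38 + (234.32) = -19.60 mGal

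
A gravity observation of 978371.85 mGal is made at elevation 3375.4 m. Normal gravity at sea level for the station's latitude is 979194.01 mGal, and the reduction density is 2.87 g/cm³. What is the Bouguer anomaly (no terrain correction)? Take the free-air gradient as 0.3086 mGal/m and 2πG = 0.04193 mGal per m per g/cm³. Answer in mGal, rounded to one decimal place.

Free-air correction = 0.3086 × 3375.4 = 1041.65 mGal
Free-air anomaly = 978371.85 − 979194.01 + (1041.65) = 219.49 mGal
Bouguer slab correction = 0.04193 × 2.87 × 3375.4 = 406.19 mGal
Simple Bouguer anomaly = 219.49 − (406.19) = -186.70 mGal

-186.7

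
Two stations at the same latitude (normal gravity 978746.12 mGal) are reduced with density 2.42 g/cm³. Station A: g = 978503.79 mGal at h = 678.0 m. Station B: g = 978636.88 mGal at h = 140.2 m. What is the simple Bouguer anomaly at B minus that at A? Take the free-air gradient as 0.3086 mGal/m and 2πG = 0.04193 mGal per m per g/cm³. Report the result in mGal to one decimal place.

21.7

Δg_SB(A) = 978503.79 − 978746.12 + 0.3086×678.0 − 0.04193×2.42×678.0 = -101.90 mGal
Δg_SB(B) = 978636.88 − 978746.12 + 0.3086×140.2 − 0.04193×2.42×140.2 = -80.20 mGal
Difference = -80.20 − (-101.90) = 21.70 mGal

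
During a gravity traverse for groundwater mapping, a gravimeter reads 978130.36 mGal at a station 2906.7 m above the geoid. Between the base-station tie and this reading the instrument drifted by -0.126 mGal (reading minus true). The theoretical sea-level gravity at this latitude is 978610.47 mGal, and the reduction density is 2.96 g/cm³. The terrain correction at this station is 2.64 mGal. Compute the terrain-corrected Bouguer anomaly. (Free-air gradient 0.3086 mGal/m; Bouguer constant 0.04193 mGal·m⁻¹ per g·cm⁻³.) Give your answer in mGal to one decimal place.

58.9

Drift-corrected reading = 978130.36 − (-0.126) = 978130.486 mGal
Free-air correction = 0.3086 × 2906.7 = 897.01 mGal
Free-air anomaly = 978130.486 − 978610.47 + (897.01) = 417.026 mGal
Bouguer slab correction = 0.04193 × 2.96 × 2906.7 = 360.76 mGal
Simple Bouguer anomaly = 417.026 − (360.76) = 56.266 mGal
Complete Bouguer anomaly = 56.266 + 2.64 = 58.906 mGal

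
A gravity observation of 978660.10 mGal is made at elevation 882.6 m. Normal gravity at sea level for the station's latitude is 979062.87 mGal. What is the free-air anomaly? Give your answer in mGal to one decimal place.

Free-air correction = 0.3086 × 882.6 = 272.37 mGal
Free-air anomaly = 978660.10 − 979062.87 + (272.37) = -130.40 mGal

-130.4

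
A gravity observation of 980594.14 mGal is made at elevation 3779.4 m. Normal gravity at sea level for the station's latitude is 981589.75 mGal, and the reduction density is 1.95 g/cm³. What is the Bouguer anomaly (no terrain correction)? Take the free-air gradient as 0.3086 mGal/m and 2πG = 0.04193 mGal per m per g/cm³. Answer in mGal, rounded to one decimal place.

-138.3

Free-air correction = 0.3086 × 3779.4 = 1166.32 mGal
Free-air anomaly = 980594.14 − 981589.75 + (1166.32) = 170.71 mGal
Bouguer slab correction = 0.04193 × 1.95 × 3779.4 = 309.02 mGal
Simple Bouguer anomaly = 170.71 − (309.02) = -138.31 mGal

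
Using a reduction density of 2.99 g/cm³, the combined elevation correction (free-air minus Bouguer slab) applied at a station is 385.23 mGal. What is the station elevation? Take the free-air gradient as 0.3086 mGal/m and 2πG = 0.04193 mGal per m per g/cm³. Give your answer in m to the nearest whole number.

Combined gradient = 0.3086 − 0.04193 × 2.99 = 0.1832293 mGal/m
h = 385.23 / 0.1832293 = 2102.45 m

2102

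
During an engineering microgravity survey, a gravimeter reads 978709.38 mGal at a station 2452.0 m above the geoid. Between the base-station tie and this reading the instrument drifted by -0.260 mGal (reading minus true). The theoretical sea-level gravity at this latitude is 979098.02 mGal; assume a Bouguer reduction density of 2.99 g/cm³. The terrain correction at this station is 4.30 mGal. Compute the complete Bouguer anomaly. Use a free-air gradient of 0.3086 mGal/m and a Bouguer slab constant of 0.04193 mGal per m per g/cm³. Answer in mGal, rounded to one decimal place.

65.2

Drift-corrected reading = 978709.38 − (-0.260) = 978709.640 mGal
Free-air correction = 0.3086 × 2452.0 = 756.69 mGal
Free-air anomaly = 978709.640 − 979098.02 + (756.69) = 368.310 mGal
Bouguer slab correction = 0.04193 × 2.99 × 2452.0 = 307.41 mGal
Simple Bouguer anomaly = 368.310 − (307.41) = 60.900 mGal
Complete Bouguer anomaly = 60.900 + 4.30 = 65.200 mGal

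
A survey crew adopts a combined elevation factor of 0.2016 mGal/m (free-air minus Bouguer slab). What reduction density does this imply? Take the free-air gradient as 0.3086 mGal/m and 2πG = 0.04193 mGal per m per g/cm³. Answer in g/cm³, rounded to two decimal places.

2.55

0.2016 = 0.3086 − 0.04193 × ρ
ρ = (0.3086 − 0.2016) / 0.04193 = 2.55 g/cm³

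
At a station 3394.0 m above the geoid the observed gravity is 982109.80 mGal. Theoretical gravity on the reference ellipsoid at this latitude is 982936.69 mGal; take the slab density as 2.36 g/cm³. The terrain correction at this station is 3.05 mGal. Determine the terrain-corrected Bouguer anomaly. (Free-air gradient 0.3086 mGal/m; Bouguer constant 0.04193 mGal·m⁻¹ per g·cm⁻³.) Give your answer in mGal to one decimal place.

Free-air correction = 0.3086 × 3394.0 = 1047.39 mGal
Free-air anomaly = 982109.80 − 982936.69 + (1047.39) = 220.50 mGal
Bouguer slab correction = 0.04193 × 2.36 × 3394.0 = 335.85 mGal
Simple Bouguer anomaly = 220.50 − (335.85) = -115.35 mGal
Complete Bouguer anomaly = -115.35 + 3.05 = -112.30 mGal

-112.3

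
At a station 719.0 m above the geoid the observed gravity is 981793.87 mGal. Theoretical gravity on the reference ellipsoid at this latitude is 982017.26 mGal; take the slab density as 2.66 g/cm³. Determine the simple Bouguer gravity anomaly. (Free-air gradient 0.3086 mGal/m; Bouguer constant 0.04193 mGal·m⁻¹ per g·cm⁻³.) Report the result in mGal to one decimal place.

Free-air correction = 0.3086 × 719.0 = 221.88 mGal
Free-air anomaly = 981793.87 − 982017.26 + (221.88) = -1.51 mGal
Bouguer slab correction = 0.04193 × 2.66 × 719.0 = 80.19 mGal
Simple Bouguer anomaly = -1.51 − (80.19) = -81.70 mGal

-81.7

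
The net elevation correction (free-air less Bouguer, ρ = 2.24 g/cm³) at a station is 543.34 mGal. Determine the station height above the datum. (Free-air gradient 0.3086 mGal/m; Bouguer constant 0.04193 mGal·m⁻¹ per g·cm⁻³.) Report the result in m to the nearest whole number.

Combined gradient = 0.3086 − 0.04193 × 2.24 = 0.2146768 mGal/m
h = 543.34 / 0.2146768 = 2530.97 m

2531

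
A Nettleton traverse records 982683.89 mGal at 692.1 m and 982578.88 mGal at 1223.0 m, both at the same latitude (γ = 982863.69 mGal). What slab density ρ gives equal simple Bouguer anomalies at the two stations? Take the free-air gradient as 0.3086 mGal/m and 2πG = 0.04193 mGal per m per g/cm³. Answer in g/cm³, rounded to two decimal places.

Δg_obs = 982578.88 − 982683.89 = -105.01 mGal over Δh = 1223.0 − 692.1 = 530.9 m
Equal Bouguer anomalies ⇒ Δg_obs + (0.3086 − 0.04193ρ)·Δh = 0
0.3086 − 0.04193ρ = −Δg_obs/Δh = 0.19780
ρ = (0.3086 − 0.19780) / 0.04193 = 2.64 g/cm³

2.64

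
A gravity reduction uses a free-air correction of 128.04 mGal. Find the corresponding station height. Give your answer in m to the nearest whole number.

h = 128.04 / 0.3086 = 414.91 m

415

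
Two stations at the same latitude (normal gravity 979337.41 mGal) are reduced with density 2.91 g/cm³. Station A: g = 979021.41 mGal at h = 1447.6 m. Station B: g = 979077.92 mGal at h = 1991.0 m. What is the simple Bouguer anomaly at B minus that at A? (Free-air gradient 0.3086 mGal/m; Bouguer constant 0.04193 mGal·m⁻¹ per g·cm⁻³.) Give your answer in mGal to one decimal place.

157.9

Δg_SB(A) = 979021.41 − 979337.41 + 0.3086×1447.6 − 0.04193×2.91×1447.6 = -45.90 mGal
Δg_SB(B) = 979077.92 − 979337.41 + 0.3086×1991.0 − 0.04193×2.91×1991.0 = 112.00 mGal
Difference = 112.00 − (-45.90) = 157.90 mGal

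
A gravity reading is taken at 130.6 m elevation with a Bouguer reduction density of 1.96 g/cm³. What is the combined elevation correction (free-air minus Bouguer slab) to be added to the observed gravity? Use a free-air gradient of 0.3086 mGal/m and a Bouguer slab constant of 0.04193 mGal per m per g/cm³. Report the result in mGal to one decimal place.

29.6

Combined gradient = 0.3086 − 0.04193 × 1.96 = 0.2264172 mGal/m
Combined elevation correction = 0.2264172 × 130.6 = 29.6 mGal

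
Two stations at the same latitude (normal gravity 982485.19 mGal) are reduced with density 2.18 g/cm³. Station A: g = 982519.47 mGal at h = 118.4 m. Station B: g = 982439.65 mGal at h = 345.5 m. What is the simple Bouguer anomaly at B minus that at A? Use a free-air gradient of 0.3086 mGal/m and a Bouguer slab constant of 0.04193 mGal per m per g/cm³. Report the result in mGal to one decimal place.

-30.5

Δg_SB(A) = 982519.47 − 982485.19 + 0.3086×118.4 − 0.04193×2.18×118.4 = 60.00 mGal
Δg_SB(B) = 982439.65 − 982485.19 + 0.3086×345.5 − 0.04193×2.18×345.5 = 29.50 mGal
Difference = 29.50 − (60.00) = -30.50 mGal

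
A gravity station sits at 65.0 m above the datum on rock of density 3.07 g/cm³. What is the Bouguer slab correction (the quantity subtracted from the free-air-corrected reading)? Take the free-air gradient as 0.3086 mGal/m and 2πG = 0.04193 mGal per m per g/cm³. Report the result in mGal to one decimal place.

Bouguer slab correction = 0.04193 × 3.07 × 65.0 = 8.4 mGal

8.4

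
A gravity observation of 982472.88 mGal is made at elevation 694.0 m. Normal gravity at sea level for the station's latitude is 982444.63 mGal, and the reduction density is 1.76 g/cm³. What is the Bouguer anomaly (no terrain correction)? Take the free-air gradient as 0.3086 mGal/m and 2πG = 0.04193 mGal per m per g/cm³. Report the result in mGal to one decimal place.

Free-air correction = 0.3086 × 694.0 = 214.17 mGal
Free-air anomaly = 982472.88 − 982444.63 + (214.17) = 242.42 mGal
Bouguer slab correction = 0.04193 × 1.76 × 694.0 = 51.21 mGal
Simple Bouguer anomaly = 242.42 − (51.21) = 191.21 mGal

191.2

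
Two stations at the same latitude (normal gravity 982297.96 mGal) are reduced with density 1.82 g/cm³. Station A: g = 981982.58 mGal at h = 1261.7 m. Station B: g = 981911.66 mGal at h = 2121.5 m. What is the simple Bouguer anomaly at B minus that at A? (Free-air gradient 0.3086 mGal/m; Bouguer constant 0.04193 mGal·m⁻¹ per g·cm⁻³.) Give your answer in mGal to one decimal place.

Δg_SB(A) = 981982.58 − 982297.96 + 0.3086×1261.7 − 0.04193×1.82×1261.7 = -22.30 mGal
Δg_SB(B) = 981911.66 − 982297.96 + 0.3086×2121.5 − 0.04193×1.82×2121.5 = 106.50 mGal
Difference = 106.50 − (-22.30) = 128.80 mGal

128.8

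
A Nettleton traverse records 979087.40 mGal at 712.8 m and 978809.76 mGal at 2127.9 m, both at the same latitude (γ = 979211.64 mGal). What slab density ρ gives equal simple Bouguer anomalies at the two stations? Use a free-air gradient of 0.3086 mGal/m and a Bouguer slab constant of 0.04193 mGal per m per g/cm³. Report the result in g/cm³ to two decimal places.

Δg_obs = 978809.76 − 979087.40 = -277.64 mGal over Δh = 2127.9 − 712.8 = 1415.1 m
Equal Bouguer anomalies ⇒ Δg_obs + (0.3086 − 0.04193ρ)·Δh = 0
0.3086 − 0.04193ρ = −Δg_obs/Δh = 0.19620
ρ = (0.3086 − 0.19620) / 0.04193 = 2.68 g/cm³

2.68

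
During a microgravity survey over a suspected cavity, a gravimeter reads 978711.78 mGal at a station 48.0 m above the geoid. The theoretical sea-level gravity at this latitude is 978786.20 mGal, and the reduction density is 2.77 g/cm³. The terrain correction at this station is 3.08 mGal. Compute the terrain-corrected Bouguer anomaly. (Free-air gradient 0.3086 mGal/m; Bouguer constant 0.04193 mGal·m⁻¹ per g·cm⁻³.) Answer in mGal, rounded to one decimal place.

Free-air correction = 0.3086 × 48.0 = 14.81 mGal
Free-air anomaly = 978711.78 − 978786.20 + (14.81) = -59.61 mGal
Bouguer slab correction = 0.04193 × 2.77 × 48.0 = 5.58 mGal
Simple Bouguer anomaly = -59.61 − (5.58) = -65.19 mGal
Complete Bouguer anomaly = -65.19 + 3.08 = -62.11 mGal

-62.1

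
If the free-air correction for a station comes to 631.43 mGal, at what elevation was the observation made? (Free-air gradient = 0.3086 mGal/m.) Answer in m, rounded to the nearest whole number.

h = 631.43 / 0.3086 = 2046.11 m

2046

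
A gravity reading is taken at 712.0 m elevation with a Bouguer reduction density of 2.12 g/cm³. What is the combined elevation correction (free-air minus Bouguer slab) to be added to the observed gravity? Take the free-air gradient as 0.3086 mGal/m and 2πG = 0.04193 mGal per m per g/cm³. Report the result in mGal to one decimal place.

156.4

Combined gradient = 0.3086 − 0.04193 × 2.12 = 0.2197084 mGal/m
Combined elevation correction = 0.2197084 × 712.0 = 156.4 mGal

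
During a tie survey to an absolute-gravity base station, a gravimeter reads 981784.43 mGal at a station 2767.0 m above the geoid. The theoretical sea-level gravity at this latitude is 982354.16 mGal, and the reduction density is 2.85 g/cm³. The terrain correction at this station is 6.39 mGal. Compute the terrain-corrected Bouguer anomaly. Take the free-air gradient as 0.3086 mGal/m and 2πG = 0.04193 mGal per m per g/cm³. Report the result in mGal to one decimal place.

-40.1

Free-air correction = 0.3086 × 2767.0 = 853.90 mGal
Free-air anomaly = 981784.43 − 982354.16 + (853.90) = 284.17 mGal
Bouguer slab correction = 0.04193 × 2.85 × 2767.0 = 330.66 mGal
Simple Bouguer anomaly = 284.17 − (330.66) = -46.49 mGal
Complete Bouguer anomaly = -46.49 + 6.39 = -40.10 mGal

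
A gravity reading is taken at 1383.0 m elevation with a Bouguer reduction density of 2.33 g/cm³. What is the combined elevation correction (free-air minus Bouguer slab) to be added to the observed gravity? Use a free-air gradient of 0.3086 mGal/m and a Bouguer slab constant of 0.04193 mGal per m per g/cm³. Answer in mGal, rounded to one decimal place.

291.7

Combined gradient = 0.3086 − 0.04193 × 2.33 = 0.2109031 mGal/m
Combined elevation correction = 0.2109031 × 1383.0 = 291.7 mGal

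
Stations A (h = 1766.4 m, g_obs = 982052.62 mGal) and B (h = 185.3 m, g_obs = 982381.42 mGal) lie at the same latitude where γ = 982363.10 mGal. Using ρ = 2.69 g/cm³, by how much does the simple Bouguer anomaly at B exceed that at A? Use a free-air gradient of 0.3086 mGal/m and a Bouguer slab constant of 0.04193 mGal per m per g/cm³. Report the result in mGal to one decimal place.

Δg_SB(A) = 982052.62 − 982363.10 + 0.3086×1766.4 − 0.04193×2.69×1766.4 = 35.40 mGal
Δg_SB(B) = 982381.42 − 982363.10 + 0.3086×185.3 − 0.04193×2.69×185.3 = 54.60 mGal
Difference = 54.60 − (35.40) = 19.20 mGal

19.2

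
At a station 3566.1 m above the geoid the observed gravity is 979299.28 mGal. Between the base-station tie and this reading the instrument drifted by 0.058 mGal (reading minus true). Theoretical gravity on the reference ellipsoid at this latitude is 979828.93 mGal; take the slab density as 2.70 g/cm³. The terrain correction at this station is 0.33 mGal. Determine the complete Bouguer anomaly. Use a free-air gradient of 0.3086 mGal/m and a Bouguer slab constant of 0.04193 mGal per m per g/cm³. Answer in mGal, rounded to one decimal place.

167.4

Drift-corrected reading = 979299.28 − (0.058) = 979299.222 mGal
Free-air correction = 0.3086 × 3566.1 = 1100.50 mGal
Free-air anomaly = 979299.222 − 979828.93 + (1100.50) = 570.792 mGal
Bouguer slab correction = 0.04193 × 2.70 × 3566.1 = 403.72 mGal
Simple Bouguer anomaly = 570.792 − (403.72) = 167.072 mGal
Complete Bouguer anomaly = 167.072 + 0.33 = 167.402 mGal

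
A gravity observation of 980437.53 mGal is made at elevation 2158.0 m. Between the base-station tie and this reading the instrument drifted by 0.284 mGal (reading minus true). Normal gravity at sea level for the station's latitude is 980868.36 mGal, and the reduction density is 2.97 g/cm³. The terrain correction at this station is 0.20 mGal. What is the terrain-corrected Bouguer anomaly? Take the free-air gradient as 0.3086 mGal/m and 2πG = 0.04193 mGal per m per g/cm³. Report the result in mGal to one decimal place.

Drift-corrected reading = 980437.53 − (0.284) = 980437.246 mGal
Free-air correction = 0.3086 × 2158.0 = 665.96 mGal
Free-air anomaly = 980437.246 − 980868.36 + (665.96) = 234.846 mGal
Bouguer slab correction = 0.04193 × 2.97 × 2158.0 = 268.74 mGal
Simple Bouguer anomaly = 234.846 − (268.74) = -33.894 mGal
Complete Bouguer anomaly = -33.894 + 0.20 = -33.694 mGal

-33.7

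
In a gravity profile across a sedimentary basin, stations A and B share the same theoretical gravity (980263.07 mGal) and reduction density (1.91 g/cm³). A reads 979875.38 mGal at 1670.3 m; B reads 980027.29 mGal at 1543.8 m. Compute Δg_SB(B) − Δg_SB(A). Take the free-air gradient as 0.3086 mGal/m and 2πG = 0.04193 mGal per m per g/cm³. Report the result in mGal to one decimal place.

Δg_SB(A) = 979875.38 − 980263.07 + 0.3086×1670.3 − 0.04193×1.91×1670.3 = -6.00 mGal
Δg_SB(B) = 980027.29 − 980263.07 + 0.3086×1543.8 − 0.04193×1.91×1543.8 = 117.00 mGal
Difference = 117.00 − (-6.00) = 123.00 mGal

123.0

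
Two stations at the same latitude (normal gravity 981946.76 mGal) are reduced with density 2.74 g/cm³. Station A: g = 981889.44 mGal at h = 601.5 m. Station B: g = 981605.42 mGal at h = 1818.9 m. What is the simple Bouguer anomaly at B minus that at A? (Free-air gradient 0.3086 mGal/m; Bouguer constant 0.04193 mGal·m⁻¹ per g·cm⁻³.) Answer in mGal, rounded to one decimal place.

Δg_SB(A) = 981889.44 − 981946.76 + 0.3086×601.5 − 0.04193×2.74×601.5 = 59.20 mGal
Δg_SB(B) = 981605.42 − 981946.76 + 0.3086×1818.9 − 0.04193×2.74×1818.9 = 11.00 mGal
Difference = 11.00 − (59.20) = -48.20 mGal

-48.2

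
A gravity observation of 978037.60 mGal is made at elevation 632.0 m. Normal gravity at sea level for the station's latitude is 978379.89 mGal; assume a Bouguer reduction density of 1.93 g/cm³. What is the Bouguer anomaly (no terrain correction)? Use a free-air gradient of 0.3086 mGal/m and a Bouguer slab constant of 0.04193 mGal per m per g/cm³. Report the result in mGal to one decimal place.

-198.4

Free-air correction = 0.3086 × 632.0 = 195.04 mGal
Free-air anomaly = 978037.60 − 978379.89 + (195.04) = -147.25 mGal
Bouguer slab correction = 0.04193 × 1.93 × 632.0 = 51.14 mGal
Simple Bouguer anomaly = -147.25 − (51.14) = -198.39 mGal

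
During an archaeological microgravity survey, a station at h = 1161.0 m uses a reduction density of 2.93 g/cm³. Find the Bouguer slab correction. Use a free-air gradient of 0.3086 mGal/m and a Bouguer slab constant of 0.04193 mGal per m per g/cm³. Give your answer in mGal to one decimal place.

142.6

Bouguer slab correction = 0.04193 × 2.93 × 1161.0 = 142.6 mGal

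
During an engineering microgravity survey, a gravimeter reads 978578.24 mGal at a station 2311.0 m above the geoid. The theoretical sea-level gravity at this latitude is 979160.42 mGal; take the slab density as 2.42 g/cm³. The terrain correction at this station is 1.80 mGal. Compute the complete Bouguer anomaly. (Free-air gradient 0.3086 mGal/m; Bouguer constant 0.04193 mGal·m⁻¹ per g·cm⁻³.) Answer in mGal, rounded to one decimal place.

-101.7

Free-air correction = 0.3086 × 2311.0 = 713.17 mGal
Free-air anomaly = 978578.24 − 979160.42 + (713.17) = 130.99 mGal
Bouguer slab correction = 0.04193 × 2.42 × 2311.0 = 234.50 mGal
Simple Bouguer anomaly = 130.99 − (234.50) = -103.51 mGal
Complete Bouguer anomaly = -103.51 + 1.80 = -101.71 mGal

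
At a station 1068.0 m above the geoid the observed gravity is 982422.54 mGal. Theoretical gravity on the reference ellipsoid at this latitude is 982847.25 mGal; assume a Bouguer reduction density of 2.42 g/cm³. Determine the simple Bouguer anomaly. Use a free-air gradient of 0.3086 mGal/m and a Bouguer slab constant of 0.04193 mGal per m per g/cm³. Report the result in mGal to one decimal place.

Free-air correction = 0.3086 × 1068.0 = 329.58 mGal
Free-air anomaly = 982422.54 − 982847.25 + (329.58) = -95.13 mGal
Bouguer slab correction = 0.04193 × 2.42 × 1068.0 = 108.37 mGal
Simple Bouguer anomaly = -95.13 − (108.37) = -203.50 mGal

-203.5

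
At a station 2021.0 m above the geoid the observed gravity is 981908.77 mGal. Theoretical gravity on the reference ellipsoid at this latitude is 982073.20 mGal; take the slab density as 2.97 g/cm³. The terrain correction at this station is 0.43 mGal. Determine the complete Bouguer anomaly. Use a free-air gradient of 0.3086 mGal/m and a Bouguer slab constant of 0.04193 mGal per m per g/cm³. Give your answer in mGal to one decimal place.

Free-air correction = 0.3086 × 2021.0 = 623.68 mGal
Free-air anomaly = 981908.77 − 982073.20 + (623.68) = 459.25 mGal
Bouguer slab correction = 0.04193 × 2.97 × 2021.0 = 251.68 mGal
Simple Bouguer anomaly = 459.25 − (251.68) = 207.57 mGal
Complete Bouguer anomaly = 207.57 + 0.43 = 208.00 mGal

208.0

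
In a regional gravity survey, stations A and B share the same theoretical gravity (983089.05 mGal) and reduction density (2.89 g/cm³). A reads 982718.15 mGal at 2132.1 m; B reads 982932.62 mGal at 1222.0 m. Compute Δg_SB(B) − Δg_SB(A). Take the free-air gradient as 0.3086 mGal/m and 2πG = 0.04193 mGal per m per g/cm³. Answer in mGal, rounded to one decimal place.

43.9

Δg_SB(A) = 982718.15 − 983089.05 + 0.3086×2132.1 − 0.04193×2.89×2132.1 = 28.70 mGal
Δg_SB(B) = 982932.62 − 983089.05 + 0.3086×1222.0 − 0.04193×2.89×1222.0 = 72.60 mGal
Difference = 72.60 − (28.70) = 43.90 mGal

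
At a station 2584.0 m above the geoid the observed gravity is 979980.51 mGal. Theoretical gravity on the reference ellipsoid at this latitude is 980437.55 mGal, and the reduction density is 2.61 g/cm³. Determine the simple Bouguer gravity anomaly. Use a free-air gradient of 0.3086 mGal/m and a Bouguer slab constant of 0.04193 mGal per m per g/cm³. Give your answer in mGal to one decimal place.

57.6

Free-air correction = 0.3086 × 2584.0 = 797.42 mGal
Free-air anomaly = 979980.51 − 980437.55 + (797.42) = 340.38 mGal
Bouguer slab correction = 0.04193 × 2.61 × 2584.0 = 282.79 mGal
Simple Bouguer anomaly = 340.38 − (282.79) = 57.59 mGal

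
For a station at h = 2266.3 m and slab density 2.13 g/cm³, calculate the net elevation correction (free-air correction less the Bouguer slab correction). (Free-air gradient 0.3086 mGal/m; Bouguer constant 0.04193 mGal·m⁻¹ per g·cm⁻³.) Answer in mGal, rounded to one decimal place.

Combined gradient = 0.3086 − 0.04193 × 2.13 = 0.2192891 mGal/m
Combined elevation correction = 0.2192891 × 2266.3 = 497.0 mGal

497.0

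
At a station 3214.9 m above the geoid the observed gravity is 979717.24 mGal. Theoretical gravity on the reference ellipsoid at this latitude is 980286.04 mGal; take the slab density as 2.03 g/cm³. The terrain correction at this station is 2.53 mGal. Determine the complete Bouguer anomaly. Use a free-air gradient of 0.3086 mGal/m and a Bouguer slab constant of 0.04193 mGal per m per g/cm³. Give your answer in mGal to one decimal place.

152.2

Free-air correction = 0.3086 × 3214.9 = 992.12 mGal
Free-air anomaly = 979717.24 − 980286.04 + (992.12) = 423.32 mGal
Bouguer slab correction = 0.04193 × 2.03 × 3214.9 = 273.65 mGal
Simple Bouguer anomaly = 423.32 − (273.65) = 149.67 mGal
Complete Bouguer anomaly = 149.67 + 2.53 = 152.20 mGal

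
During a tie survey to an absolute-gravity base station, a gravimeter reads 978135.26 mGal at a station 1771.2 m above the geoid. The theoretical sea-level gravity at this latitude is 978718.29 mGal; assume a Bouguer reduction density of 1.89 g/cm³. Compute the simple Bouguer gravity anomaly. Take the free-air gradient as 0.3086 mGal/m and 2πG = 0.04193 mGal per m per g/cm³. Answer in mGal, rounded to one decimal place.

-176.8

Free-air correction = 0.3086 × 1771.2 = 546.59 mGal
Free-air anomaly = 978135.26 − 978718.29 + (546.59) = -36.44 mGal
Bouguer slab correction = 0.04193 × 1.89 × 1771.2 = 140.36 mGal
Simple Bouguer anomaly = -36.44 − (140.36) = -176.80 mGal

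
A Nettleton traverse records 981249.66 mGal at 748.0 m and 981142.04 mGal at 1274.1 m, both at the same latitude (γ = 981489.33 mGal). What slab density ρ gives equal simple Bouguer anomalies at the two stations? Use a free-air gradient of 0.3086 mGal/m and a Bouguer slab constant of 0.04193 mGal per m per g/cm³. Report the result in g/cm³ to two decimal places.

2.48

Δg_obs = 981142.04 − 981249.66 = -107.62 mGal over Δh = 1274.1 − 748.0 = 526.1 m
Equal Bouguer anomalies ⇒ Δg_obs + (0.3086 − 0.04193ρ)·Δh = 0
0.3086 − 0.04193ρ = −Δg_obs/Δh = 0.20456
ρ = (0.3086 − 0.20456) / 0.04193 = 2.48 g/cm³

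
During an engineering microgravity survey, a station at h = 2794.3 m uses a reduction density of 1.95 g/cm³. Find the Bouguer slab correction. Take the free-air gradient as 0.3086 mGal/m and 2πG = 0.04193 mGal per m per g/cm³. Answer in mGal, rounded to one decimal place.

228.5

Bouguer slab correction = 0.04193 × 1.95 × 2794.3 = 228.5 mGal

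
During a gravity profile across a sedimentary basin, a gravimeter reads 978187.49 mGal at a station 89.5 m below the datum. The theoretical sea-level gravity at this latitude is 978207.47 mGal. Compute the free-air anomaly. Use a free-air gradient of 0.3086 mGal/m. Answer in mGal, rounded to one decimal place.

-47.6

Free-air correction = 0.3086 × -89.5 = -27.62 mGal
Free-air anomaly = 978187.49 − 978207.47 + (-27.62) = -47.60 mGal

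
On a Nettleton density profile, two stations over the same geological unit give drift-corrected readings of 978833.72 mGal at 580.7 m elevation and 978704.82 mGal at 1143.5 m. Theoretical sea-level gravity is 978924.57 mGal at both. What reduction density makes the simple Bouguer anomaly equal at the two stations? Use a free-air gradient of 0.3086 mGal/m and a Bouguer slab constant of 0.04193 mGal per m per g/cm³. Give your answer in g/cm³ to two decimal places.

1.90

Δg_obs = 978704.82 − 978833.72 = -128.90 mGal over Δh = 1143.5 − 580.7 = 562.8 m
Equal Bouguer anomalies ⇒ Δg_obs + (0.3086 − 0.04193ρ)·Δh = 0
0.3086 − 0.04193ρ = −Δg_obs/Δh = 0.22903
ρ = (0.3086 − 0.22903) / 0.04193 = 1.90 g/cm³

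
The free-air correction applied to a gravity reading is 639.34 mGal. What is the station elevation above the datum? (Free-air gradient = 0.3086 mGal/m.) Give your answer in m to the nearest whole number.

h = 639.34 / 0.3086 = 2071.74 m

2072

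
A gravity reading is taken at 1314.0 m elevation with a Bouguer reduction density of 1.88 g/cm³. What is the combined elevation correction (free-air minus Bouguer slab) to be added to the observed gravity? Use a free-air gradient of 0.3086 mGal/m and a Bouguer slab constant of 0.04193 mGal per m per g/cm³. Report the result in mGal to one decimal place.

301.9

Combined gradient = 0.3086 − 0.04193 × 1.88 = 0.2297716 mGal/m
Combined elevation correction = 0.2297716 × 1314.0 = 301.9 mGal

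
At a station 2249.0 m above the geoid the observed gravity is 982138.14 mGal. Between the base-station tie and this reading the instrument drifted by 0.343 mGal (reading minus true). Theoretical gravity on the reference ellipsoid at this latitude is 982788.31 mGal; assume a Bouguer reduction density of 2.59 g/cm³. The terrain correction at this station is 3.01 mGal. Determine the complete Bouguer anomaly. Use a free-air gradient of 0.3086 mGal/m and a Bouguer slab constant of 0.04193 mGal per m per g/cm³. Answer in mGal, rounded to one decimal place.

Drift-corrected reading = 982138.14 − (0.343) = 982137.797 mGal
Free-air correction = 0.3086 × 2249.0 = 694.04 mGal
Free-air anomaly = 982137.797 − 982788.31 + (694.04) = 43.527 mGal
Bouguer slab correction = 0.04193 × 2.59 × 2249.0 = 244.24 mGal
Simple Bouguer anomaly = 43.527 − (244.24) = -200.713 mGal
Complete Bouguer anomaly = -200.713 + 3.01 = -197.703 mGal

-197.7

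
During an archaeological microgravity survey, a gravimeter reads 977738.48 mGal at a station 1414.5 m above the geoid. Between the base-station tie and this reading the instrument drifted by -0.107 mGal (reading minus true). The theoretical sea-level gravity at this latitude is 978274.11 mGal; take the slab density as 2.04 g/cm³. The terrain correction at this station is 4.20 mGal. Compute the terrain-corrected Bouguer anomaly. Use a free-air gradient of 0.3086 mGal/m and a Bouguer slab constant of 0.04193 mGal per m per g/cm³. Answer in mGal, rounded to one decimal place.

Drift-corrected reading = 977738.48 − (-0.107) = 977738.587 mGal
Free-air correction = 0.3086 × 1414.5 = 436.51 mGal
Free-air anomaly = 977738.587 − 978274.11 + (436.51) = -99.013 mGal
Bouguer slab correction = 0.04193 × 2.04 × 1414.5 = 120.99 mGal
Simple Bouguer anomaly = -99.013 − (120.99) = -220.003 mGal
Complete Bouguer anomaly = -220.003 + 4.20 = -215.803 mGal

-215.8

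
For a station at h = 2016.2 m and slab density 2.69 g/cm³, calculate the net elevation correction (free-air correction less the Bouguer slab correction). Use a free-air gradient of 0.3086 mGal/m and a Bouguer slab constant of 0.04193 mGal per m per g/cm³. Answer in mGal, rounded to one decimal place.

394.8

Combined gradient = 0.3086 − 0.04193 × 2.69 = 0.1958083 mGal/m
Combined elevation correction = 0.1958083 × 2016.2 = 394.8 mGal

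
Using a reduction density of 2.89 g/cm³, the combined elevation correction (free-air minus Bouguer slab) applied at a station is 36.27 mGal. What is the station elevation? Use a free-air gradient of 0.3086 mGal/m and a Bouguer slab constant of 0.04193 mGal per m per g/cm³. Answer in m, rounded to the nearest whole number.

Combined gradient = 0.3086 − 0.04193 × 2.89 = 0.1874223 mGal/m
h = 36.27 / 0.1874223 = 193.52 m

194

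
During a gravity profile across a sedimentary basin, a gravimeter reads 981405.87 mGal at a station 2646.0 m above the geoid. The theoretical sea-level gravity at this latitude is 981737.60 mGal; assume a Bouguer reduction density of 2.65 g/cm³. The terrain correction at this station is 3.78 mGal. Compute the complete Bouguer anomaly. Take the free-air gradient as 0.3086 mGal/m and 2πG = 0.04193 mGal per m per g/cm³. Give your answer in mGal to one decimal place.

194.6

Free-air correction = 0.3086 × 2646.0 = 816.56 mGal
Free-air anomaly = 981405.87 − 981737.60 + (816.56) = 484.83 mGal
Bouguer slab correction = 0.04193 × 2.65 × 2646.0 = 294.01 mGal
Simple Bouguer anomaly = 484.83 − (294.01) = 190.82 mGal
Complete Bouguer anomaly = 190.82 + 3.78 = 194.60 mGal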